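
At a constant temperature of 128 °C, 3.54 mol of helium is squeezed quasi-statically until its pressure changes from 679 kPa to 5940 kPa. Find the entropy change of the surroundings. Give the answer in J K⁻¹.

ΔS_surr = 63.8 J/K

For an isothermal ideal gas ΔS_gas = nR ln(P₁/P₂) = 3.54 × 8.314 × ln(679/5940) = -63.8 J/K.
The process is reversible, so ΔS_surr = −ΔS_gas = 63.8 J/K and ΔS_universe = 0.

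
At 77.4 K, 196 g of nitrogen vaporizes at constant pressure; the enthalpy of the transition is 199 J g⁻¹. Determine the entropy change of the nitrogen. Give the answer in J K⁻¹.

Heat absorbed by the substance: Q = mL = 196 × 199 = 39004 J.
At constant T, ΔS = Q_rev/T = 39004 / 77.4 = 504 J/K.

ΔS = 504 J/K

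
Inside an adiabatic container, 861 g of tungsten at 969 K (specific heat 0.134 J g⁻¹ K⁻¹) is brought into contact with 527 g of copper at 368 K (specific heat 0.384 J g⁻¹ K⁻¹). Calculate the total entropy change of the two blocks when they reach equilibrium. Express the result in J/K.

Energy balance: T_f = (m₁c₁T₁ + m₂c₂T₂)/(m₁c₁ + m₂c₂) = 586.23 K.
ΔS₁ = m₁c₁ ln(T_f/T₁) = 115.374 × ln(586.23/969) = -57.982 J/K.
ΔS₂ = m₂c₂ ln(T_f/T₂) = 202.368 × ln(586.23/368) = 94.227 J/K.
ΔS_total = -57.982 + 94.227 = 36.2 J/K.

ΔS_total = 36.2 J/K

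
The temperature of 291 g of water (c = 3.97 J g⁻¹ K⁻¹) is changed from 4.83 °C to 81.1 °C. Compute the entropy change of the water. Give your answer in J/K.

In kelvin: T₁ = 277.98 K, T₂ = 354.25 K. ΔS = ∫dQ_rev/T = m c ln(T₂/T₁) = 291 × 3.97 × ln(354.25/277.98) = 280 J/K.

ΔS = 280 J/K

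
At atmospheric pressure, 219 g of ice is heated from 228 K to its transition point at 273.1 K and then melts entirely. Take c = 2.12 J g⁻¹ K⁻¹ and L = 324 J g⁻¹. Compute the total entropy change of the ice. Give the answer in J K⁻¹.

Warming step: ΔS₁ = m c ln(T_tr/T_i) = 219 × 2.12 × ln(273.1/228) = 83.8 J/K.
Phase change: ΔS₂ = +mL/T_tr = 219 × 324 / 273.1 = 259.8 J/K.
ΔS_total = (83.8) + (259.8) = 344 J/K.

ΔS = 344 J/K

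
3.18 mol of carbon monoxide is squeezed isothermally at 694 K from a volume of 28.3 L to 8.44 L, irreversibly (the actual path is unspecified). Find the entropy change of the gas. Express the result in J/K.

ΔS_gas = -32 J/K

Entropy is a state function, so ΔS_gas depends only on the end states.
For an isothermal ideal gas ΔS_gas = nR ln(V₂/V₁) = 3.18 × 8.314 × ln(8.44/28.3) = -32 J/K.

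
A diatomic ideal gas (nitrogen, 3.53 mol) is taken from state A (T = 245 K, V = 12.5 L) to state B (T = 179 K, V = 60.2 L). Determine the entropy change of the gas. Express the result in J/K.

ΔS = 23.1 J/K

Entropy is a state function: ΔS = nC_V ln(T₂/T₁) + nR ln(V₂/V₁), with C_V = 5R/2 = 20.79 J mol⁻¹ K⁻¹ for a diatomic ideal gas.
ΔS = 3.53 × [20.79 × ln(179/245) + 8.314 × ln(60.2/12.5)] = 23.1 J/K.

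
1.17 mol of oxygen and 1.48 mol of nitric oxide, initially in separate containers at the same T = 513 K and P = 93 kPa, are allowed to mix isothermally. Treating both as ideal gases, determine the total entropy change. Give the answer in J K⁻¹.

ΔS_mix = 15.1 J/K

Mole fractions: x_A = 1.17/2.65 = 0.442, x_B = 0.558.
ΔS_mix = −R(n_A ln x_A + n_B ln x_B) = −8.314 × (1.17 ln 0.442 + 1.48 ln 0.558) = 15.1 J/K.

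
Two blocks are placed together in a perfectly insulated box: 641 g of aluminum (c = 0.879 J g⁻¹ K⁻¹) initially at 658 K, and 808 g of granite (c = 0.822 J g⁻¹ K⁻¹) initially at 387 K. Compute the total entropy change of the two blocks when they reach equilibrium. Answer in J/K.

Energy balance: T_f = (m₁c₁T₁ + m₂c₂T₂)/(m₁c₁ + m₂c₂) = 511.38 K.
ΔS₁ = m₁c₁ ln(T_f/T₁) = 563.439 × ln(511.38/658) = -142 J/K.
ΔS₂ = m₂c₂ ln(T_f/T₂) = 664.176 × ln(511.38/387) = 185.1 J/K.
ΔS_total = -142 + 185.1 = 43.1 J/K.

ΔS_total = 43.1 J/K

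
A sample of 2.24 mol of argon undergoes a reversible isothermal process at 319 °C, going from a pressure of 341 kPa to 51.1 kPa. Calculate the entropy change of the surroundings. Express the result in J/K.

ΔS_surr = -35.3 J/K

For an isothermal ideal gas ΔS_gas = nR ln(P₁/P₂) = 2.24 × 8.314 × ln(341/51.1) = 35.3 J/K.
The process is reversible, so ΔS_surr = −ΔS_gas = -35.3 J/K and ΔS_universe = 0.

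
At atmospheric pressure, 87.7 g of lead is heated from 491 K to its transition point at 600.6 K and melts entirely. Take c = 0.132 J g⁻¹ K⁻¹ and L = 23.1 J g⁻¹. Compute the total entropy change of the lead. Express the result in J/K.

Warming step: ΔS₁ = m c ln(T_tr/T_i) = 87.7 × 0.132 × ln(600.6/491) = 2.332 J/K.
Phase change: ΔS₂ = +mL/T_tr = 87.7 × 23.1 / 600.6 = 3.373 J/K.
ΔS_total = (2.332) + (3.373) = 5.71 J/K.

ΔS = 5.71 J/K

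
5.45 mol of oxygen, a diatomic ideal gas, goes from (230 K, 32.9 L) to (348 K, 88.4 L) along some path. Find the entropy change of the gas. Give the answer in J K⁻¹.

ΔS = 91.7 J/K

Entropy is a state function: ΔS = nC_V ln(T₂/T₁) + nR ln(V₂/V₁), with C_V = 5R/2 = 20.79 J mol⁻¹ K⁻¹ for a diatomic ideal gas.
ΔS = 5.45 × [20.79 × ln(348/230) + 8.314 × ln(88.4/32.9)] = 91.7 J/K.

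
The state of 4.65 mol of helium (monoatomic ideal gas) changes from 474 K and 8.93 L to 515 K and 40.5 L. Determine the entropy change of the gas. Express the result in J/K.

ΔS = 63.3 J/K

Entropy is a state function: ΔS = nC_V ln(T₂/T₁) + nR ln(V₂/V₁), with C_V = 3R/2 = 12.47 J mol⁻¹ K⁻¹ for a monoatomic ideal gas.
ΔS = 4.65 × [12.47 × ln(515/474) + 8.314 × ln(40.5/8.93)] = 63.3 J/K.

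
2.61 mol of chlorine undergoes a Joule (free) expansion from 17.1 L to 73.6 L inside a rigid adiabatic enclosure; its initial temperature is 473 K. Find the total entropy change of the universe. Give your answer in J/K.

ΔS_universe = 31.7 J/K

No heat is exchanged and no work is done, so the ideal-gas temperature stays constant.
Entropy is a state function; using a reversible isothermal path, ΔS_gas = nR ln(V₂/V₁) = 2.61 × 8.314 × ln(73.6/17.1) = 31.7 J/K.
The insulated surroundings exchange no heat, so ΔS_surr = 0 and ΔS_universe = ΔS_gas.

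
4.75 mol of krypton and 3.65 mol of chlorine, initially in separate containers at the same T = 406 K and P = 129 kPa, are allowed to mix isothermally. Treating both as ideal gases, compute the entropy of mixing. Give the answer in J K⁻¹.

ΔS_mix = 47.8 J/K

Mole fractions: x_A = 4.75/8.4 = 0.565, x_B = 0.435.
ΔS_mix = −R(n_A ln x_A + n_B ln x_B) = −8.314 × (4.75 ln 0.565 + 3.65 ln 0.435) = 47.8 J/K.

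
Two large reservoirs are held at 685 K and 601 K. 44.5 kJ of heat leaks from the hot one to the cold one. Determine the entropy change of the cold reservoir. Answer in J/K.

The cold reservoir gains heat Q, so ΔS_cold = +Q/T_C = 44500/601 = 74 J/K.

ΔS_cold = 74 J/K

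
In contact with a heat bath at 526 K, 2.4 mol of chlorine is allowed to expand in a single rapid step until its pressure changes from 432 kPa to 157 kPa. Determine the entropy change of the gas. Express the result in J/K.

Entropy is a state function, so ΔS_gas depends only on the end states.
For an isothermal ideal gas ΔS_gas = nR ln(P₁/P₂) = 2.4 × 8.314 × ln(432/157) = 20.2 J/K.

ΔS_gas = 20.2 J/K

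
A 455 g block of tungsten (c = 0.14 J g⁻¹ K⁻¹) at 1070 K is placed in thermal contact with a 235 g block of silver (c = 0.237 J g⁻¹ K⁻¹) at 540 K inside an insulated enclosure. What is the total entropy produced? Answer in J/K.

Energy balance: T_f = (m₁c₁T₁ + m₂c₂T₂)/(m₁c₁ + m₂c₂) = 822.77 K.
ΔS₁ = m₁c₁ ln(T_f/T₁) = 63.7 × ln(822.77/1070) = -16.737 J/K.
ΔS₂ = m₂c₂ ln(T_f/T₂) = 55.695 × ln(822.77/540) = 23.453 J/K.
ΔS_total = -16.737 + 23.453 = 6.72 J/K.

ΔS_total = 6.72 J/K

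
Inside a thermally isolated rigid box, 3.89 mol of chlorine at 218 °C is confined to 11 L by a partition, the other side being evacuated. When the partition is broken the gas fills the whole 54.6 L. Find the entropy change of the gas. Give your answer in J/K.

For an ideal gas in free expansion Q = 0 and W = 0, so T is unchanged.
Entropy is a state function; using a reversible isothermal path, ΔS_gas = nR ln(V₂/V₁) = 3.89 × 8.314 × ln(54.6/11) = 51.8 J/K.

ΔS_gas = 51.8 J/K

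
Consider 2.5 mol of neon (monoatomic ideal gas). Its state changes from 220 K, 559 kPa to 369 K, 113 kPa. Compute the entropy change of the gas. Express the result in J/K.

ΔS = 60.1 J/K

ΔS = nC_p ln(T₂/T₁) − nR ln(P₂/P₁), with C_p = 5R/2 = 20.79 J mol⁻¹ K⁻¹ for a monoatomic ideal gas.
ΔS = 2.5 × [20.79 × ln(369/220) − 8.314 × ln(113/559)] = 60.1 J/K.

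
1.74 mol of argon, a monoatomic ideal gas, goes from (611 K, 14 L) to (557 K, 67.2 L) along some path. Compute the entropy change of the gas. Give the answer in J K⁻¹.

ΔS = 20.7 J/K

Entropy is a state function: ΔS = nC_V ln(T₂/T₁) + nR ln(V₂/V₁), with C_V = 3R/2 = 12.47 J mol⁻¹ K⁻¹ for a monoatomic ideal gas.
ΔS = 1.74 × [12.47 × ln(557/611) + 8.314 × ln(67.2/14)] = 20.7 J/K.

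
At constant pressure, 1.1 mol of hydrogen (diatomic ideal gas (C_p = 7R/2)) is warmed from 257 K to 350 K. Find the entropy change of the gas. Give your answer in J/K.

At constant pressure, ΔS = nC_p ln(T₂/T₁) with C_p = 7R/2 = 29.1 J mol⁻¹ K⁻¹.
ΔS = 1.1 × 29.1 × ln(350/257) = 9.89 J/K.

ΔS = 9.89 J/K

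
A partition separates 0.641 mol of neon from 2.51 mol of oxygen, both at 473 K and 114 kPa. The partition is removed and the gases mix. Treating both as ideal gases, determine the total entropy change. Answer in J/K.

Mole fractions: x_A = 0.641/3.15 = 0.203, x_B = 0.797.
ΔS_mix = −R(n_A ln x_A + n_B ln x_B) = −8.314 × (0.641 ln 0.203 + 2.51 ln 0.797) = 13.2 J/K.

ΔS_mix = 13.2 J/K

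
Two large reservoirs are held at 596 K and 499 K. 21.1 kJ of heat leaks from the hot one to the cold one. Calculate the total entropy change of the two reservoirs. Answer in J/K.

ΔS_total = 6.88 J/K

ΔS_hot = −Q/T_H = −21100/596 = -35.4 J/K and ΔS_cold = +Q/T_C = 21100/499 = 42.28 J/K.
ΔS_total = -35.4 + 42.28 = 6.88 J/K, positive as the second law requires.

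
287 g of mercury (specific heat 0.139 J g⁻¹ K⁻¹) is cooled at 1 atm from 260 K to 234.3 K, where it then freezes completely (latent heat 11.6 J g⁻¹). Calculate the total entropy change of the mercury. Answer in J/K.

Cooling step: ΔS₁ = m c ln(T_tr/T_i) = 287 × 0.139 × ln(234.3/260) = -4.152 J/K.
Phase change: ΔS₂ = −mL/T_tr = −287 × 11.6 / 234.3 = -14.21 J/K.
ΔS_total = (-4.152) + (-14.21) = -18.4 J/K.

ΔS = -18.4 J/K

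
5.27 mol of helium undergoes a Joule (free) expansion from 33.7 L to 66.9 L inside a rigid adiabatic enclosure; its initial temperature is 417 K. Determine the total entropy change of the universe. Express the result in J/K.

No heat is exchanged and no work is done, so the ideal-gas temperature stays constant.
Entropy is a state function; using a reversible isothermal path, ΔS_gas = nR ln(V₂/V₁) = 5.27 × 8.314 × ln(66.9/33.7) = 30 J/K.
The insulated surroundings exchange no heat, so ΔS_surr = 0 and ΔS_universe = ΔS_gas.

ΔS_universe = 30 J/K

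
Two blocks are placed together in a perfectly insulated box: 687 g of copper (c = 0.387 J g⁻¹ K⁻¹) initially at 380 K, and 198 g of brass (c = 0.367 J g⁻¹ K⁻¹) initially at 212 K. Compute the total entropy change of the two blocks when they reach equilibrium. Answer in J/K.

Energy balance: T_f = (m₁c₁T₁ + m₂c₂T₂)/(m₁c₁ + m₂c₂) = 343.94 K.
ΔS₁ = m₁c₁ ln(T_f/T₁) = 265.869 × ln(343.94/380) = -26.51 J/K.
ΔS₂ = m₂c₂ ln(T_f/T₂) = 72.666 × ln(343.94/212) = 35.16 J/K.
ΔS_total = -26.51 + 35.16 = 8.65 J/K.

ΔS_total = 8.65 J/K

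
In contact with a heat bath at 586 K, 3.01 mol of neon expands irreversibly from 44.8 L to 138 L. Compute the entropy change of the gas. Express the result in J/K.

Entropy is a state function, so ΔS_gas depends only on the end states.
For an isothermal ideal gas ΔS_gas = nR ln(V₂/V₁) = 3.01 × 8.314 × ln(138/44.8) = 28.2 J/K.

ΔS_gas = 28.2 J/K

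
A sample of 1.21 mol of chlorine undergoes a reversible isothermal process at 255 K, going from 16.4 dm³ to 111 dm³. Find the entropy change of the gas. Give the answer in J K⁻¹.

ΔS_gas = 19.2 J/K

For an isothermal ideal gas ΔS_gas = nR ln(V₂/V₁) = 1.21 × 8.314 × ln(111/16.4) = 19.2 J/K.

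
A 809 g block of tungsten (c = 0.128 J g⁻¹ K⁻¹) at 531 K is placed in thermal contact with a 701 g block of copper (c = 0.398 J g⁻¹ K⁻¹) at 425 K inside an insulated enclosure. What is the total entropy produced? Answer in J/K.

ΔS_total = 1.93 J/K

Energy balance: T_f = (m₁c₁T₁ + m₂c₂T₂)/(m₁c₁ + m₂c₂) = 453.69 K.
ΔS₁ = m₁c₁ ln(T_f/T₁) = 103.552 × ln(453.69/531) = -16.293 J/K.
ΔS₂ = m₂c₂ ln(T_f/T₂) = 278.998 × ln(453.69/425) = 18.227 J/K.
ΔS_total = -16.293 + 18.227 = 1.93 J/K.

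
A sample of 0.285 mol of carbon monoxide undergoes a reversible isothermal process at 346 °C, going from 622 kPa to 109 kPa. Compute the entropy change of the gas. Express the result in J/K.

For an isothermal ideal gas ΔS_gas = nR ln(P₁/P₂) = 0.285 × 8.314 × ln(622/109) = 4.13 J/K.

ΔS_gas = 4.13 J/K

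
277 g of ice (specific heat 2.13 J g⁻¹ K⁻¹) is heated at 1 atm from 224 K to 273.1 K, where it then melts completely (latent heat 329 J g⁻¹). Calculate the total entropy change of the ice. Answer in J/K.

ΔS = 451 J/K

Warming step: ΔS₁ = m c ln(T_tr/T_i) = 277 × 2.13 × ln(273.1/224) = 116.9 J/K.
Phase change: ΔS₂ = +mL/T_tr = 277 × 329 / 273.1 = 333.7 J/K.
ΔS_total = (116.9) + (333.7) = 451 J/K.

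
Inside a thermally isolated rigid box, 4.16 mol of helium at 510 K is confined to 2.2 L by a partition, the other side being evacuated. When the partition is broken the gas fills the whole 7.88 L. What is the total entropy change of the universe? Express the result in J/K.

ΔS_universe = 44.1 J/K

For an ideal gas in free expansion Q = 0 and W = 0, so T is unchanged.
Entropy is a state function; using a reversible isothermal path, ΔS_gas = nR ln(V₂/V₁) = 4.16 × 8.314 × ln(7.88/2.2) = 44.1 J/K.
The insulated surroundings exchange no heat, so ΔS_surr = 0 and ΔS_universe = ΔS_gas.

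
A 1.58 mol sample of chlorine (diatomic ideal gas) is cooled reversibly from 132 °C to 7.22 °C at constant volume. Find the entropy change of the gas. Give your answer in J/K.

ΔS = -12.1 J/K

In kelvin: T₁ = 405.15 K, T₂ = 280.37 K. At constant volume, ΔS = nC_V ln(T₂/T₁) with C_V = 5R/2 = 20.79 J mol⁻¹ K⁻¹.
ΔS = 1.58 × 20.79 × ln(280.37/405.15) = -12.1 J/K.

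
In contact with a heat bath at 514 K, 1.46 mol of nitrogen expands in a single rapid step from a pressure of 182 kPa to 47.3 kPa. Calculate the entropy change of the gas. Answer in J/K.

ΔS_gas = 16.4 J/K

Entropy is a state function, so ΔS_gas depends only on the end states.
For an isothermal ideal gas ΔS_gas = nR ln(P₁/P₂) = 1.46 × 8.314 × ln(182/47.3) = 16.4 J/K.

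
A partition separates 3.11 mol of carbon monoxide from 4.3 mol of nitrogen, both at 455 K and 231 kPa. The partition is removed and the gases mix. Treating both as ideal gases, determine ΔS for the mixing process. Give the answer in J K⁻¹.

Mole fractions: x_A = 3.11/7.41 = 0.42, x_B = 0.58.
ΔS_mix = −R(n_A ln x_A + n_B ln x_B) = −8.314 × (3.11 ln 0.42 + 4.3 ln 0.58) = 41.9 J/K.

ΔS_mix = 41.9 J/K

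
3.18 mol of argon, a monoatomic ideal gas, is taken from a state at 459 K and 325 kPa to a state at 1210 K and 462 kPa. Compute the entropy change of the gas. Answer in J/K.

ΔS = 54.8 J/K

ΔS = nC_p ln(T₂/T₁) − nR ln(P₂/P₁), with C_p = 5R/2 = 20.79 J mol⁻¹ K⁻¹ for a monoatomic ideal gas.
ΔS = 3.18 × [20.79 × ln(1210/459) − 8.314 × ln(462/325)] = 54.8 J/K.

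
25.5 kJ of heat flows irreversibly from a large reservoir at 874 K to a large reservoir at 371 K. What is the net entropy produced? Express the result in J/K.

ΔS_hot = −Q/T_H = −25500/874 = -29.18 J/K and ΔS_cold = +Q/T_C = 25500/371 = 68.73 J/K.
ΔS_total = -29.18 + 68.73 = 39.6 J/K, positive as the second law requires.

ΔS_total = 39.6 J/K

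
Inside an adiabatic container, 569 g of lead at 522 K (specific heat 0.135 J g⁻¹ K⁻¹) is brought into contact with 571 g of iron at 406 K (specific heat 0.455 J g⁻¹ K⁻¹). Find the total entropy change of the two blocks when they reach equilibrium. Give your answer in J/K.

Energy balance: T_f = (m₁c₁T₁ + m₂c₂T₂)/(m₁c₁ + m₂c₂) = 432.47 K.
ΔS₁ = m₁c₁ ln(T_f/T₁) = 76.815 × ln(432.47/522) = -14.45 J/K.
ΔS₂ = m₂c₂ ln(T_f/T₂) = 259.805 × ln(432.47/406) = 16.41 J/K.
ΔS_total = -14.45 + 16.41 = 1.96 J/K.

ΔS_total = 1.96 J/K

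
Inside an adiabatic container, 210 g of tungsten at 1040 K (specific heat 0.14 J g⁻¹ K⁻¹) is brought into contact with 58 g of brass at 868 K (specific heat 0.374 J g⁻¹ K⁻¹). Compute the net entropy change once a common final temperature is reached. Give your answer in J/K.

Energy balance: T_f = (m₁c₁T₁ + m₂c₂T₂)/(m₁c₁ + m₂c₂) = 966.97 K.
ΔS₁ = m₁c₁ ln(T_f/T₁) = 29.4 × ln(966.97/1040) = -2.14 J/K.
ΔS₂ = m₂c₂ ln(T_f/T₂) = 21.692 × ln(966.97/868) = 2.342 J/K.
ΔS_total = -2.14 + 2.342 = 0.202 J/K.

ΔS_total = 0.202 J/K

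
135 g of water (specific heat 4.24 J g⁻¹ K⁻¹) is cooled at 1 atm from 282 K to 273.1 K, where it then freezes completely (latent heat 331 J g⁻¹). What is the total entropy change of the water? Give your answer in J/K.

ΔS = -182 J/K

Cooling step: ΔS₁ = m c ln(T_tr/T_i) = 135 × 4.24 × ln(273.1/282) = -18.36 J/K.
Phase change: ΔS₂ = −mL/T_tr = −135 × 331 / 273.1 = -163.6 J/K.
ΔS_total = (-18.36) + (-163.6) = -182 J/K.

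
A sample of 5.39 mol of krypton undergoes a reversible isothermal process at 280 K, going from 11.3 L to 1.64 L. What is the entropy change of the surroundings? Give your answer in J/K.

For an isothermal ideal gas ΔS_gas = nR ln(V₂/V₁) = 5.39 × 8.314 × ln(1.64/11.3) = -86.5 J/K.
The process is reversible, so ΔS_surr = −ΔS_gas = 86.5 J/K and ΔS_universe = 0.

ΔS_surr = 86.5 J/K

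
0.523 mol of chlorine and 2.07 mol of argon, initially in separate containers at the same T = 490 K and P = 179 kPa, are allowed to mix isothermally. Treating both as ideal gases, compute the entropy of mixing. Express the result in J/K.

ΔS_mix = 10.8 J/K

Mole fractions: x_A = 0.523/2.59 = 0.202, x_B = 0.798.
ΔS_mix = −R(n_A ln x_A + n_B ln x_B) = −8.314 × (0.523 ln 0.202 + 2.07 ln 0.798) = 10.8 J/K.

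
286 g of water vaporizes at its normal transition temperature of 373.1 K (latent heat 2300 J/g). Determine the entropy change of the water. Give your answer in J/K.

ΔS = 1760 J/K

Heat absorbed by the substance: Q = mL = 286 × 2300 = 657800 J.
At constant T, ΔS = Q_rev/T = 657800 / 373.1 = 1760 J/K.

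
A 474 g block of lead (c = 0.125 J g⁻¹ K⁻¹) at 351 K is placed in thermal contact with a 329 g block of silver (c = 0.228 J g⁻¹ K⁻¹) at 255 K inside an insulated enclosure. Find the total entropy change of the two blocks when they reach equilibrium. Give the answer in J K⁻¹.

ΔS_total = 1.7 J/K

Energy balance: T_f = (m₁c₁T₁ + m₂c₂T₂)/(m₁c₁ + m₂c₂) = 297.36 K.
ΔS₁ = m₁c₁ ln(T_f/T₁) = 59.25 × ln(297.36/351) = -9.8252 J/K.
ΔS₂ = m₂c₂ ln(T_f/T₂) = 75.012 × ln(297.36/255) = 11.529 J/K.
ΔS_total = -9.8252 + 11.529 = 1.7 J/K.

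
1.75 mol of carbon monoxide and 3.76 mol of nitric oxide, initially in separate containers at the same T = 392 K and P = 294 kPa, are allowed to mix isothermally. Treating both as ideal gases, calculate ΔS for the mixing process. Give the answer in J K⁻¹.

ΔS_mix = 28.6 J/K

Mole fractions: x_A = 1.75/5.51 = 0.318, x_B = 0.682.
ΔS_mix = −R(n_A ln x_A + n_B ln x_B) = −8.314 × (1.75 ln 0.318 + 3.76 ln 0.682) = 28.6 J/K.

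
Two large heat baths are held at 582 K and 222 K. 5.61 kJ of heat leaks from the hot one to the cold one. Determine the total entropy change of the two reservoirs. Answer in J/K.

ΔS_total = 15.6 J/K

ΔS_hot = −Q/T_H = −5610/582 = -9.639 J/K and ΔS_cold = +Q/T_C = 5610/222 = 25.27 J/K.
ΔS_total = -9.639 + 25.27 = 15.6 J/K, positive as the second law requires.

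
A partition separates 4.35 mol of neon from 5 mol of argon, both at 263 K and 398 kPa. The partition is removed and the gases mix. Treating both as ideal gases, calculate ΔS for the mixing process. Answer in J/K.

Mole fractions: x_A = 4.35/9.35 = 0.465, x_B = 0.535.
ΔS_mix = −R(n_A ln x_A + n_B ln x_B) = −8.314 × (4.35 ln 0.465 + 5 ln 0.535) = 53.7 J/K.

ΔS_mix = 53.7 J/K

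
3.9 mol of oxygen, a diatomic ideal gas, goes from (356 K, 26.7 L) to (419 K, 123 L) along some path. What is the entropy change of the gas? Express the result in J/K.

Entropy is a state function: ΔS = nC_V ln(T₂/T₁) + nR ln(V₂/V₁), with C_V = 5R/2 = 20.79 J mol⁻¹ K⁻¹ for a diatomic ideal gas.
ΔS = 3.9 × [20.79 × ln(419/356) + 8.314 × ln(123/26.7)] = 62.7 J/K.

ΔS = 62.7 J/K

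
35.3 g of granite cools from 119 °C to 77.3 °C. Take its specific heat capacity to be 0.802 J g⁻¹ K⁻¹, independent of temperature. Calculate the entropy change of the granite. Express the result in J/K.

ΔS = -3.18 J/K

In kelvin: T₁ = 392.15 K, T₂ = 350.45 K. ΔS = ∫dQ_rev/T = m c ln(T₂/T₁) = 35.3 × 0.802 × ln(350.45/392.15) = -3.18 J/K.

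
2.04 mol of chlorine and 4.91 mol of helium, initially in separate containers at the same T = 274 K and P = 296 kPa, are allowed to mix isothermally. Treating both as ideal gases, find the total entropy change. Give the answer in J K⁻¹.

Mole fractions: x_A = 2.04/6.95 = 0.294, x_B = 0.706.
ΔS_mix = −R(n_A ln x_A + n_B ln x_B) = −8.314 × (2.04 ln 0.294 + 4.91 ln 0.706) = 35 J/K.

ΔS_mix = 35 J/K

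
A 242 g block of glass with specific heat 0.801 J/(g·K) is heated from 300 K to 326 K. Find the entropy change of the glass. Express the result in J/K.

ΔS = ∫dQ_rev/T = m c ln(T₂/T₁) = 242 × 0.801 × ln(326/300) = 16.1 J/K.

ΔS = 16.1 J/K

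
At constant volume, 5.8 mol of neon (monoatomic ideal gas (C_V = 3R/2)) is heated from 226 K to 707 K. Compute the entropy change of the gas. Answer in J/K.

ΔS = 82.5 J/K

At constant volume, ΔS = nC_V ln(T₂/T₁) with C_V = 3R/2 = 12.47 J mol⁻¹ K⁻¹.
ΔS = 5.8 × 12.47 × ln(707/226) = 82.5 J/K.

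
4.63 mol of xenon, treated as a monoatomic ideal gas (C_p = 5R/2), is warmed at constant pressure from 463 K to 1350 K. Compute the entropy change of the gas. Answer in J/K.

At constant pressure, ΔS = nC_p ln(T₂/T₁) with C_p = 5R/2 = 20.79 J mol⁻¹ K⁻¹.
ΔS = 4.63 × 20.79 × ln(1350/463) = 103 J/K.

ΔS = 103 J/K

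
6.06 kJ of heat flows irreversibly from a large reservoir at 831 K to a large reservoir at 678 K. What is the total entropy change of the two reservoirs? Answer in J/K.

ΔS_total = 1.65 J/K

ΔS_hot = −Q/T_H = −6060/831 = -7.292 J/K and ΔS_cold = +Q/T_C = 6060/678 = 8.938 J/K.
ΔS_total = -7.292 + 8.938 = 1.65 J/K, positive as the second law requires.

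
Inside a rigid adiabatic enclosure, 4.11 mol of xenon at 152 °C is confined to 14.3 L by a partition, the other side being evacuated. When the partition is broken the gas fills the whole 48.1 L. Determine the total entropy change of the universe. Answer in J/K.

ΔS_universe = 41.4 J/K

For an ideal gas in free expansion Q = 0 and W = 0, so T is unchanged.
Entropy is a state function; using a reversible isothermal path, ΔS_gas = nR ln(V₂/V₁) = 4.11 × 8.314 × ln(48.1/14.3) = 41.4 J/K.
The insulated surroundings exchange no heat, so ΔS_surr = 0 and ΔS_universe = ΔS_gas.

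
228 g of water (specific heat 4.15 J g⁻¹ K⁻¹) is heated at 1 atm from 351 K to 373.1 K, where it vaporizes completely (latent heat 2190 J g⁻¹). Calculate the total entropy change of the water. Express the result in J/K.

ΔS = 1400 J/K

Warming step: ΔS₁ = m c ln(T_tr/T_i) = 228 × 4.15 × ln(373.1/351) = 57.78 J/K.
Phase change: ΔS₂ = +mL/T_tr = 228 × 2190 / 373.1 = 1338 J/K.
ΔS_total = (57.78) + (1338) = 1400 J/K.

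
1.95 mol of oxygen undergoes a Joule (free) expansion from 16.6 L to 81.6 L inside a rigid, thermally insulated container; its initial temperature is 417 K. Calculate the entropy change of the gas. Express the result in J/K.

For an ideal gas in free expansion Q = 0 and W = 0, so T is unchanged.
Entropy is a state function; using a reversible isothermal path, ΔS_gas = nR ln(V₂/V₁) = 1.95 × 8.314 × ln(81.6/16.6) = 25.8 J/K.

ΔS_gas = 25.8 J/K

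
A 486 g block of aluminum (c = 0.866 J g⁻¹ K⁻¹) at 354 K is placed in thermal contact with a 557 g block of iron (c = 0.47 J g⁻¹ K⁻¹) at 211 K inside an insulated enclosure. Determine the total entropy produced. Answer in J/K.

Energy balance: T_f = (m₁c₁T₁ + m₂c₂T₂)/(m₁c₁ + m₂c₂) = 299.16 K.
ΔS₁ = m₁c₁ ln(T_f/T₁) = 420.876 × ln(299.16/354) = -70.84 J/K.
ΔS₂ = m₂c₂ ln(T_f/T₂) = 261.79 × ln(299.16/211) = 91.4 J/K.
ΔS_total = -70.84 + 91.4 = 20.6 J/K.

ΔS_total = 20.6 J/K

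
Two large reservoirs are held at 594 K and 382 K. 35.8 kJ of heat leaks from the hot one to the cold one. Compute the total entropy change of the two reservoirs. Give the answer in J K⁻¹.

ΔS_hot = −Q/T_H = −35800/594 = -60.27 J/K and ΔS_cold = +Q/T_C = 35800/382 = 93.72 J/K.
ΔS_total = -60.27 + 93.72 = 33.4 J/K, positive as the second law requires.

ΔS_total = 33.4 J/K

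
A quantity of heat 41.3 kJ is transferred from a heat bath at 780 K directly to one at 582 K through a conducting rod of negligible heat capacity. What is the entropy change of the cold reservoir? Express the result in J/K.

The cold reservoir gains heat Q, so ΔS_cold = +Q/T_C = 41300/582 = 71 J/K.

ΔS_cold = 71 J/K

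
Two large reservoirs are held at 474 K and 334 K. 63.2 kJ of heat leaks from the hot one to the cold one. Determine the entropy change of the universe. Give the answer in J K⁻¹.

ΔS_hot = −Q/T_H = −63200/474 = -133.3 J/K and ΔS_cold = +Q/T_C = 63200/334 = 189.2 J/K.
ΔS_total = -133.3 + 189.2 = 55.9 J/K, positive as the second law requires.

ΔS_total = 55.9 J/K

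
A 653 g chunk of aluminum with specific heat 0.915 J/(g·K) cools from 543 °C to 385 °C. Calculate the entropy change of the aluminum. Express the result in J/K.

In kelvin: T₁ = 816.15 K, T₂ = 658.15 K. ΔS = ∫dQ_rev/T = m c ln(T₂/T₁) = 653 × 0.915 × ln(658.15/816.15) = -129 J/K.

ΔS = -129 J/K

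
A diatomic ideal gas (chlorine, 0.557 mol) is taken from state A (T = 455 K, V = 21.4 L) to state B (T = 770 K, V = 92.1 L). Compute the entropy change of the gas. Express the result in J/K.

Entropy is a state function: ΔS = nC_V ln(T₂/T₁) + nR ln(V₂/V₁), with C_V = 5R/2 = 20.79 J mol⁻¹ K⁻¹ for a diatomic ideal gas.
ΔS = 0.557 × [20.79 × ln(770/455) + 8.314 × ln(92.1/21.4)] = 12.8 J/K.

ΔS = 12.8 J/K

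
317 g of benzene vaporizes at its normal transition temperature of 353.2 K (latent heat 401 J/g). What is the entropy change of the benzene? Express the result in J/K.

ΔS = 360 J/K

Heat absorbed by the substance: Q = mL = 317 × 401 = 127117 J.
At constant T, ΔS = Q_rev/T = 127117 / 353.2 = 360 J/K.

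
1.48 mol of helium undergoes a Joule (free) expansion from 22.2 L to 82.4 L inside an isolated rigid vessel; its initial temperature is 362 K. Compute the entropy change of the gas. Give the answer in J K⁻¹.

No heat is exchanged and no work is done, so the ideal-gas temperature stays constant.
Entropy is a state function; using a reversible isothermal path, ΔS_gas = nR ln(V₂/V₁) = 1.48 × 8.314 × ln(82.4/22.2) = 16.1 J/K.

ΔS_gas = 16.1 J/K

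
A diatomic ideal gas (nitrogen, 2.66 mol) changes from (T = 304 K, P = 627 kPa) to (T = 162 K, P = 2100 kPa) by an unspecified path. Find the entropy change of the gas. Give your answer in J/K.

ΔS = nC_p ln(T₂/T₁) − nR ln(P₂/P₁), with C_p = 7R/2 = 29.1 J mol⁻¹ K⁻¹ for a diatomic ideal gas.
ΔS = 2.66 × [29.1 × ln(162/304) − 8.314 × ln(2100/627)] = -75.5 J/K.

ΔS = -75.5 J/K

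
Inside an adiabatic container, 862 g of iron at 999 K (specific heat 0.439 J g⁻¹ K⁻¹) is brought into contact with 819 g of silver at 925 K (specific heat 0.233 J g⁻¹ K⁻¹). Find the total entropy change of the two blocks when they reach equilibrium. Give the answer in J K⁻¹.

Energy balance: T_f = (m₁c₁T₁ + m₂c₂T₂)/(m₁c₁ + m₂c₂) = 974.19 K.
ΔS₁ = m₁c₁ ln(T_f/T₁) = 378.418 × ln(974.19/999) = -9.51541 J/K.
ΔS₂ = m₂c₂ ln(T_f/T₂) = 190.827 × ln(974.19/925) = 9.88786 J/K.
ΔS_total = -9.51541 + 9.88786 = 0.372 J/K.

ΔS_total = 0.372 J/K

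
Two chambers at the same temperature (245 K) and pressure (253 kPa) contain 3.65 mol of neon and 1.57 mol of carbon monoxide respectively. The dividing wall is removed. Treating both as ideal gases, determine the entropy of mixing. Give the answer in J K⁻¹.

Mole fractions: x_A = 3.65/5.22 = 0.699, x_B = 0.301.
ΔS_mix = −R(n_A ln x_A + n_B ln x_B) = −8.314 × (3.65 ln 0.699 + 1.57 ln 0.301) = 26.5 J/K.

ΔS_mix = 26.5 J/K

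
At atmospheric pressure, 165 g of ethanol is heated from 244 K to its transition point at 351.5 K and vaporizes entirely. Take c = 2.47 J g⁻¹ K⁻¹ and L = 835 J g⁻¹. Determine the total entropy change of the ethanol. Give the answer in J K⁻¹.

ΔS = 541 J/K

Warming step: ΔS₁ = m c ln(T_tr/T_i) = 165 × 2.47 × ln(351.5/244) = 148.8 J/K.
Phase change: ΔS₂ = +mL/T_tr = 165 × 835 / 351.5 = 392 J/K.
ΔS_total = (148.8) + (392) = 541 J/K.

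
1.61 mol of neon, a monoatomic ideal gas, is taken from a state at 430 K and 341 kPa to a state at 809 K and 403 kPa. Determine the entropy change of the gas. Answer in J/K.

ΔS = nC_p ln(T₂/T₁) − nR ln(P₂/P₁), with C_p = 5R/2 = 20.79 J mol⁻¹ K⁻¹ for a monoatomic ideal gas.
ΔS = 1.61 × [20.79 × ln(809/430) − 8.314 × ln(403/341)] = 18.9 J/K.

ΔS = 18.9 J/K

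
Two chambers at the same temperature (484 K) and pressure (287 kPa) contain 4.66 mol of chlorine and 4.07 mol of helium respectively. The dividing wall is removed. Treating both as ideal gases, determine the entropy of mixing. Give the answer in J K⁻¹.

ΔS_mix = 50.1 J/K

Mole fractions: x_A = 4.66/8.73 = 0.534, x_B = 0.466.
ΔS_mix = −R(n_A ln x_A + n_B ln x_B) = −8.314 × (4.66 ln 0.534 + 4.07 ln 0.466) = 50.1 J/K.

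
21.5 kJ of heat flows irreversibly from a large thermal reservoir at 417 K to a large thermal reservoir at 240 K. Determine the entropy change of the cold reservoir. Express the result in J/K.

ΔS_cold = 89.6 J/K

The cold reservoir gains heat Q, so ΔS_cold = +Q/T_C = 21500/240 = 89.6 J/K.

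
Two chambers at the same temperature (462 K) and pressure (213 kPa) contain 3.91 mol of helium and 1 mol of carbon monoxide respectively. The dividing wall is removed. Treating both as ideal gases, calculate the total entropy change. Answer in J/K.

Mole fractions: x_A = 3.91/4.91 = 0.796, x_B = 0.204.
ΔS_mix = −R(n_A ln x_A + n_B ln x_B) = −8.314 × (3.91 ln 0.796 + 1 ln 0.204) = 20.6 J/K.

ΔS_mix = 20.6 J/K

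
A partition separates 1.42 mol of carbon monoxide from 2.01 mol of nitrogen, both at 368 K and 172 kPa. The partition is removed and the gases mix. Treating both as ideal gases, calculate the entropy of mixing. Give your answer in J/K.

Mole fractions: x_A = 1.42/3.43 = 0.414, x_B = 0.586.
ΔS_mix = −R(n_A ln x_A + n_B ln x_B) = −8.314 × (1.42 ln 0.414 + 2.01 ln 0.586) = 19.3 J/K.

ΔS_mix = 19.3 J/K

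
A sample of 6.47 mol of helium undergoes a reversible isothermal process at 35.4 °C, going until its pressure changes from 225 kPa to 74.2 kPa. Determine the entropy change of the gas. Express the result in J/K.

ΔS_gas = 59.7 J/K

For an isothermal ideal gas ΔS_gas = nR ln(P₁/P₂) = 6.47 × 8.314 × ln(225/74.2) = 59.7 J/K.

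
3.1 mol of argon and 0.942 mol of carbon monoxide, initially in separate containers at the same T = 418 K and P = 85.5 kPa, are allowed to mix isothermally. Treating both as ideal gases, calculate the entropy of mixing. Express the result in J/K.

ΔS_mix = 18.2 J/K

Mole fractions: x_A = 3.1/4.04 = 0.767, x_B = 0.233.
ΔS_mix = −R(n_A ln x_A + n_B ln x_B) = −8.314 × (3.1 ln 0.767 + 0.942 ln 0.233) = 18.2 J/K.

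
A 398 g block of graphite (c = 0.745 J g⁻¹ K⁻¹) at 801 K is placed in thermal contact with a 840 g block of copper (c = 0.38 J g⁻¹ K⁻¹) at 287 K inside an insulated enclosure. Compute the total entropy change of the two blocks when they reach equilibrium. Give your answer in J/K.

Energy balance: T_f = (m₁c₁T₁ + m₂c₂T₂)/(m₁c₁ + m₂c₂) = 534.53 K.
ΔS₁ = m₁c₁ ln(T_f/T₁) = 296.51 × ln(534.53/801) = -119.9 J/K.
ΔS₂ = m₂c₂ ln(T_f/T₂) = 319.2 × ln(534.53/287) = 198.5 J/K.
ΔS_total = -119.9 + 198.5 = 78.6 J/K.

ΔS_total = 78.6 J/K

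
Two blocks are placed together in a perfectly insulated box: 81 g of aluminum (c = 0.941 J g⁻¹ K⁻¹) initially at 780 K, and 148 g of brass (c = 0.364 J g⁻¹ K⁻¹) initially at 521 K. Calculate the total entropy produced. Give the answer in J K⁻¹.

Energy balance: T_f = (m₁c₁T₁ + m₂c₂T₂)/(m₁c₁ + m₂c₂) = 672.75 K.
ΔS₁ = m₁c₁ ln(T_f/T₁) = 76.221 × ln(672.75/780) = -11.27 J/K.
ΔS₂ = m₂c₂ ln(T_f/T₂) = 53.872 × ln(672.75/521) = 13.77 J/K.
ΔS_total = -11.27 + 13.77 = 2.5 J/K.

ΔS_total = 2.5 J/K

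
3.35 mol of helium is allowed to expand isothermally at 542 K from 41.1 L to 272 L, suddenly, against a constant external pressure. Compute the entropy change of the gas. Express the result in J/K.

Entropy is a state function, so ΔS_gas depends only on the end states.
For an isothermal ideal gas ΔS_gas = nR ln(V₂/V₁) = 3.35 × 8.314 × ln(272/41.1) = 52.6 J/K.

ΔS_gas = 52.6 J/K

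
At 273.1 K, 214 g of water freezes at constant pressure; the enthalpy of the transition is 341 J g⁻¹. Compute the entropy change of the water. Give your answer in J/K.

Heat released by the substance: Q = −mL = −214 × 341 = −72974 J.
At constant T, ΔS = Q_rev/T = −72974 / 273.1 = -267 J/K.

ΔS = -267 J/K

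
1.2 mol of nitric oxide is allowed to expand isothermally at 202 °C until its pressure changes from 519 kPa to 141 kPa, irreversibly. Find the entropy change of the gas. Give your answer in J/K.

ΔS_gas = 13 J/K

Entropy is a state function, so ΔS_gas depends only on the end states.
For an isothermal ideal gas ΔS_gas = nR ln(P₁/P₂) = 1.2 × 8.314 × ln(519/141) = 13 J/K.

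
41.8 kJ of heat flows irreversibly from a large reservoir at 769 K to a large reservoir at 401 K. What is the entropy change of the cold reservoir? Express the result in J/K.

The cold reservoir gains heat Q, so ΔS_cold = +Q/T_C = 41800/401 = 104 J/K.

ΔS_cold = 104 J/K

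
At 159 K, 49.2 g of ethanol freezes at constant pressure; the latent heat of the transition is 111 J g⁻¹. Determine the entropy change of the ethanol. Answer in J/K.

ΔS = -34.3 J/K

Heat released by the substance: Q = −mL = −49.2 × 111 = −5461.2 J.
At constant T, ΔS = Q_rev/T = −5461.2 / 159 = -34.3 J/K.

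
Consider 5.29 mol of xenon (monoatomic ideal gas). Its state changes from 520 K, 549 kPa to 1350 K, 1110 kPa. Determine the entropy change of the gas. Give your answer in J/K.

ΔS = nC_p ln(T₂/T₁) − nR ln(P₂/P₁), with C_p = 5R/2 = 20.79 J mol⁻¹ K⁻¹ for a monoatomic ideal gas.
ΔS = 5.29 × [20.79 × ln(1350/520) − 8.314 × ln(1110/549)] = 73.9 J/K.

ΔS = 73.9 J/K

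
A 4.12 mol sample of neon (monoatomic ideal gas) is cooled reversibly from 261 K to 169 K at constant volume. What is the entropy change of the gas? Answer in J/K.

At constant volume, ΔS = nC_V ln(T₂/T₁) with C_V = 3R/2 = 12.47 J mol⁻¹ K⁻¹.
ΔS = 4.12 × 12.47 × ln(169/261) = -22.3 J/K.

ΔS = -22.3 J/K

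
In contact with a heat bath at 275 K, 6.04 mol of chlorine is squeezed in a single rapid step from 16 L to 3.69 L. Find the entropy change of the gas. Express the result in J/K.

ΔS_gas = -73.7 J/K

Entropy is a state function, so ΔS_gas depends only on the end states.
For an isothermal ideal gas ΔS_gas = nR ln(V₂/V₁) = 6.04 × 8.314 × ln(3.69/16) = -73.7 J/K.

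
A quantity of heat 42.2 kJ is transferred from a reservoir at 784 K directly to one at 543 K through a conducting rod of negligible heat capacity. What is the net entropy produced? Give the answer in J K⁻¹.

ΔS_total = 23.9 J/K

ΔS_hot = −Q/T_H = −42200/784 = -53.83 J/K and ΔS_cold = +Q/T_C = 42200/543 = 77.72 J/K.
ΔS_total = -53.83 + 77.72 = 23.9 J/K, positive as the second law requires.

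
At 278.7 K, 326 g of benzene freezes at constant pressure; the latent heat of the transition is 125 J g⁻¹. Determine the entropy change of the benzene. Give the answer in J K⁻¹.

Heat released by the substance: Q = −mL = −326 × 125 = −40750 J.
At constant T, ΔS = Q_rev/T = −40750 / 278.7 = -146 J/K.

ΔS = -146 J/K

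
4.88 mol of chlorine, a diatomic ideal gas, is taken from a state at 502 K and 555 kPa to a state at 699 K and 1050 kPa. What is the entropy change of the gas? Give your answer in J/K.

ΔS = 21.1 J/K

ΔS = nC_p ln(T₂/T₁) − nR ln(P₂/P₁), with C_p = 7R/2 = 29.1 J mol⁻¹ K⁻¹ for a diatomic ideal gas.
ΔS = 4.88 × [29.1 × ln(699/502) − 8.314 × ln(1050/555)] = 21.1 J/K.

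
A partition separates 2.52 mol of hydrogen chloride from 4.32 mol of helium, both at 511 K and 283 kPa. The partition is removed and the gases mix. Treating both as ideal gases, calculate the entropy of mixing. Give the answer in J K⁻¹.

Mole fractions: x_A = 2.52/6.84 = 0.368, x_B = 0.632.
ΔS_mix = −R(n_A ln x_A + n_B ln x_B) = −8.314 × (2.52 ln 0.368 + 4.32 ln 0.632) = 37.4 J/K.

ΔS_mix = 37.4 J/K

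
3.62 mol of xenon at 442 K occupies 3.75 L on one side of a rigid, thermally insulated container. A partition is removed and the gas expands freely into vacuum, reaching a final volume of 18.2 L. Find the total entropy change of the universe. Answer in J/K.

No heat is exchanged and no work is done, so the ideal-gas temperature stays constant.
Entropy is a state function; using a reversible isothermal path, ΔS_gas = nR ln(V₂/V₁) = 3.62 × 8.314 × ln(18.2/3.75) = 47.5 J/K.
The insulated surroundings exchange no heat, so ΔS_surr = 0 and ΔS_universe = ΔS_gas.

ΔS_universe = 47.5 J/K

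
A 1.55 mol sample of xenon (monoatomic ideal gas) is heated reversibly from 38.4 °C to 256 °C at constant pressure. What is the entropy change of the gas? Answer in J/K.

ΔS = 17.1 J/K

In kelvin: T₁ = 311.55 K, T₂ = 529.15 K. At constant pressure, ΔS = nC_p ln(T₂/T₁) with C_p = 5R/2 = 20.79 J mol⁻¹ K⁻¹.
ΔS = 1.55 × 20.79 × ln(529.15/311.55) = 17.1 J/K.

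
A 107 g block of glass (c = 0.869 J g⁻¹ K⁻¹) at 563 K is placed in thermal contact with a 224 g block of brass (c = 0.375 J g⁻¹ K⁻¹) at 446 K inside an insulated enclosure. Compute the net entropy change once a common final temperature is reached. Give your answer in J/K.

Energy balance: T_f = (m₁c₁T₁ + m₂c₂T₂)/(m₁c₁ + m₂c₂) = 507.47 K.
ΔS₁ = m₁c₁ ln(T_f/T₁) = 92.983 × ln(507.47/563) = -9.656 J/K.
ΔS₂ = m₂c₂ ln(T_f/T₂) = 84 × ln(507.47/446) = 10.85 J/K.
ΔS_total = -9.656 + 10.85 = 1.19 J/K.

ΔS_total = 1.19 J/K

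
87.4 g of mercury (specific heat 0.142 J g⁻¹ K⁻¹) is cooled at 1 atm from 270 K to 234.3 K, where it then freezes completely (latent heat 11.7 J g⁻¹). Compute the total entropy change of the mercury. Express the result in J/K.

ΔS = -6.12 J/K

Cooling step: ΔS₁ = m c ln(T_tr/T_i) = 87.4 × 0.142 × ln(234.3/270) = -1.76 J/K.
Phase change: ΔS₂ = −mL/T_tr = −87.4 × 11.7 / 234.3 = -4.364 J/K.
ΔS_total = (-1.76) + (-4.364) = -6.12 J/K.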